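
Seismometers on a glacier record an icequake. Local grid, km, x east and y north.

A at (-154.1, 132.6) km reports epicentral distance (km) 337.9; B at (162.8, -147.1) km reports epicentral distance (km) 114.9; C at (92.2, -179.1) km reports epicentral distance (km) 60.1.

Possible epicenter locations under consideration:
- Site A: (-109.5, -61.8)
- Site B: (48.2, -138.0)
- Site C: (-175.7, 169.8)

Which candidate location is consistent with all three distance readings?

Site B

For each candidate, compare |candidate − station| to the reported distance:
Site A: residuals A 138.4, B 170.4, C 173.2 → max 173.2 km
Site B: residuals A 0.0, B 0.1, C 0.1 → max 0.1 km
Site C: residuals A 294.9, B 348.8, C 379.8 → max 379.8 km
Only Site B has all residuals ≈ 0.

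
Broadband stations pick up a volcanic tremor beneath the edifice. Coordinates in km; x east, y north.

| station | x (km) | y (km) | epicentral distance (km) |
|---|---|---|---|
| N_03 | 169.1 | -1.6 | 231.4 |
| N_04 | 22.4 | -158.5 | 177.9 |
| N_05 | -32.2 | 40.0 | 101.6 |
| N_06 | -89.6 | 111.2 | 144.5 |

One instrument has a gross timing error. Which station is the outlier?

Solve using three stations at a time. Using N_04, N_05, N_06 (subtract circle equations pairwise → linear system) gives (x, y) ≈ (-103.1, -32.5).
Distances from that point to each station vs reported:
  N_03: calculated 273.9 vs reported 231.4 → residual 42.5 km
  N_04: calculated 177.8 vs reported 177.9 → residual 0.1 km
  N_05: calculated 101.4 vs reported 101.6 → residual 0.2 km
  N_06: calculated 144.4 vs reported 144.5 → residual 0.1 km
N_04, N_05, N_06 are mutually consistent (residuals ≈ 0); N_03 is off by 42.5 km.

N_03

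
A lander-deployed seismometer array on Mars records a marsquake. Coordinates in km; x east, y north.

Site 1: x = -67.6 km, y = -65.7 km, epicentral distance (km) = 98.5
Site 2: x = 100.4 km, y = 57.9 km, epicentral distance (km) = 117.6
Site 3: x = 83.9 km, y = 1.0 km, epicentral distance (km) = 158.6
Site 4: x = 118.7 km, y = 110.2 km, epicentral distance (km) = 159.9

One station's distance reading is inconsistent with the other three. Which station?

Site 3

Solve using three stations at a time. Using Site 1, Site 2, Site 4 (subtract circle equations pairwise → linear system) gives (x, y) ≈ (-8.4, 13.1).
Distances from that point to each station vs reported:
  Site 1: calculated 98.6 vs reported 98.5 → residual 0.1 km
  Site 2: calculated 117.7 vs reported 117.6 → residual 0.1 km
  Site 3: calculated 93.1 vs reported 158.6 → residual 65.5 km
  Site 4: calculated 159.9 vs reported 159.9 → residual 0.0 km
Site 1, Site 2, Site 4 are mutually consistent (residuals ≈ 0); Site 3 is off by 65.5 km.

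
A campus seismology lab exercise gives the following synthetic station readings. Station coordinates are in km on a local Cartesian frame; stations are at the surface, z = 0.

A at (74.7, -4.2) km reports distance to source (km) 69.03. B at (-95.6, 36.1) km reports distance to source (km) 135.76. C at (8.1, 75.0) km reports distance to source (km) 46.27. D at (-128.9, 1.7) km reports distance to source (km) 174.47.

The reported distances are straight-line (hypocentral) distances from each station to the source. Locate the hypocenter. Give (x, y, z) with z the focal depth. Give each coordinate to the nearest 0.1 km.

Each station gives a sphere (x−x_i)² + (y−y_i)² + z² = d_i² (stations at z=0).
Subtracting the A sphere from B and C: z² cancels, leaving linear equations in x and y:
-340.6 x + 80.6 y = -8820.80
-133.2 x + 158.4 y = 2717.11
Solving: x ≈ 37.399, y ≈ 48.603 km (keep extra digits for the depth step; rounded: 37.4, 48.6).
Then from the A sphere: z² = 69.03² − (x − 74.7)² − (y + 4.2)² with x = 37.399, y = 48.603, so z ≈ 24.200 ≈ 24.2 km.

(37.4, 48.6, 24.2)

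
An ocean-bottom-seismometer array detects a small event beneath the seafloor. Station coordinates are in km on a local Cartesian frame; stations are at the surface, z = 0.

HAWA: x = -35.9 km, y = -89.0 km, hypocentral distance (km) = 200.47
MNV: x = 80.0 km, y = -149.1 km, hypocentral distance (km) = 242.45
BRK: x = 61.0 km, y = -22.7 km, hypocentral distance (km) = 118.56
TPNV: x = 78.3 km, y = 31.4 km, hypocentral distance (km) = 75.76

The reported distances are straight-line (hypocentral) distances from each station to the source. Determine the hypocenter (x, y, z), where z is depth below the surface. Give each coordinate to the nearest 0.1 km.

x ≈ 49.1 km, y ≈ 87.8 km, depth ≈ 41.3 km

Each station gives a sphere (x−x_i)² + (y−y_i)² + z² = d_i² (stations at z=0).
Subtracting the HAWA sphere from MNV and BRK: z² cancels, leaving linear equations in x and y:
231.8 x − 120.2 y = 827.22
193.8 x + 132.6 y = 21158.23
Solving: x ≈ 49.099, y ≈ 87.804 km (keep extra digits for the depth step; rounded: 49.1, 87.8).
Then from the HAWA sphere: z² = 200.47² − (x + 35.9)² − (y + 89.0)² with x = 49.099, y = 87.804, so z ≈ 41.276 ≈ 41.3 km.
Check against TPNV (with the unrounded solution): distance 75.75 ≈ 75.76 km. ✓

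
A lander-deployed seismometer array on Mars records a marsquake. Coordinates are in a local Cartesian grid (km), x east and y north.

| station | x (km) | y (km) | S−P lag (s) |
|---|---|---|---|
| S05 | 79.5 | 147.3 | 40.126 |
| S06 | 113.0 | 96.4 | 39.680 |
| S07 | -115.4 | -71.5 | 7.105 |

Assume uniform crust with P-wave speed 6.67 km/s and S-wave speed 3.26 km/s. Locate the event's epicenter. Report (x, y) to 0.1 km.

Distance from S−P lag: d = Δt · v_P v_S / (v_P − v_S) = Δt · (6.67·3.26)/(6.67−3.26) ≈ 6.3766·Δt.
So d_S05 = 255.87, d_S06 = 253.02, d_S07 = 45.31 km.
Circle about each station: (x − 79.5)² + (y − 147.3)² = 255.87²; (x − 113.0)² + (y − 96.4)² = 253.02²; (x + 115.4)² + (y + 71.5)² = 45.31².
Subtracting the S05 equation from the S06 and S07 equations removes the quadratic terms:
67.0 x − 101.8 y = -4505.24
-389.8 x − 437.6 y = 53828.33
Solving the 2×2 system: x ≈ -108.0, y ≈ -26.8 km.
Check against S05 (with the unrounded x, y): √((x − 79.5)²+(y − 147.3)²) = 255.87 ≈ 255.87 km. ✓

-108.0 km east, -26.8 km north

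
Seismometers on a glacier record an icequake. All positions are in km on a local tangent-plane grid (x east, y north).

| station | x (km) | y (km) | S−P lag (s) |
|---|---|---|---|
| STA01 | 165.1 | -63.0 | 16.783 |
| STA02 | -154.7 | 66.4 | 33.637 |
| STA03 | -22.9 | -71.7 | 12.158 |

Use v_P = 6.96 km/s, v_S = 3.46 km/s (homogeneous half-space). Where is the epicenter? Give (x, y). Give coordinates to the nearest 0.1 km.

Distance from S−P lag: d = Δt · v_P v_S / (v_P − v_S) = Δt · (6.96·3.46)/(6.96−3.46) ≈ 6.8805·Δt.
So d_STA01 = 115.47, d_STA02 = 231.44, d_STA03 = 83.65 km.
Circle about each station: (x − 165.1)² + (y + 63.0)² = 115.47²; (x + 154.7)² + (y − 66.4)² = 231.44²; (x + 22.9)² + (y + 71.7)² = 83.65².
Subtracting the STA01 equation from the STA02 and STA03 equations removes the quadratic terms:
-639.6 x + 258.8 y = -43117.11
-376.0 x − 17.4 y = -19225.71
Solving the 2×2 system: x ≈ 52.8, y ≈ -36.1 km.
Check against STA01 (with the unrounded x, y): √((x − 165.1)²+(y + 63.0)²) = 115.47 ≈ 115.47 km. ✓

(52.8, -36.1)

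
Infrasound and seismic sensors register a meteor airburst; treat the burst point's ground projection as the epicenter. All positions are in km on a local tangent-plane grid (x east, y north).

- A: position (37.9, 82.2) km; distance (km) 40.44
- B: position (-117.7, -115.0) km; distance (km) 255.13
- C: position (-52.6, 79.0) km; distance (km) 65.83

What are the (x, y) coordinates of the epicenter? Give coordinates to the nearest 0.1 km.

x ≈ 6.6 km, y ≈ 107.8 km

Circle about each station: (x − 37.9)² + (y − 82.2)² = 40.44²; (x + 117.7)² + (y + 115.0)² = 255.13²; (x + 52.6)² + (y − 79.0)² = 65.83².
Subtracting the A equation from the B and C equations removes the quadratic terms:
-311.2 x − 394.4 y = -44570.88
-181.0 x − 6.4 y = -1883.69
Solving the 2×2 system: x ≈ 6.6, y ≈ 107.8 km.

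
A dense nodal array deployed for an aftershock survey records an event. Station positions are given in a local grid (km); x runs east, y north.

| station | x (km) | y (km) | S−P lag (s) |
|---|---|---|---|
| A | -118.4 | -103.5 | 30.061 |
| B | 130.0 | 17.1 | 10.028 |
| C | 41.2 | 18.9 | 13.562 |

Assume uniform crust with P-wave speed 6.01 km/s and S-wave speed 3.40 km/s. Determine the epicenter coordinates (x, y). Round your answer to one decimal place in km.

x ≈ 112.8 km, y ≈ -59.5 km

Distance from S−P lag: d = Δt · v_P v_S / (v_P − v_S) = Δt · (6.01·3.40)/(6.01−3.40) ≈ 7.8291·Δt.
So d_A = 235.35, d_B = 78.51, d_C = 106.18 km.
Circle about each station: (x + 118.4)² + (y + 103.5)² = 235.35²; (x − 130.0)² + (y − 17.1)² = 78.51²; (x − 41.2)² + (y − 18.9)² = 106.18².
Subtracting the A equation from the B and C equations removes the quadratic terms:
496.8 x + 241.2 y = 41687.40
319.2 x + 244.8 y = 21439.27
Solving the 2×2 system: x ≈ 112.8, y ≈ -59.5 km.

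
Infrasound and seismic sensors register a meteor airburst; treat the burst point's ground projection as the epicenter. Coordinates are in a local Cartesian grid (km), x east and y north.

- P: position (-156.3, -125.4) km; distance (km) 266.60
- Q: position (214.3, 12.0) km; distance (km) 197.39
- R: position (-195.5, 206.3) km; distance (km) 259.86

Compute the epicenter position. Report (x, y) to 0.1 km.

Circle about each station: (x + 156.3)² + (y + 125.4)² = 266.60²; (x − 214.3)² + (y − 12.0)² = 197.39²; (x + 195.5)² + (y − 206.3)² = 259.86².
Subtracting the P equation from the Q and R equations removes the quadratic terms:
741.2 x + 274.8 y = 38026.39
-78.4 x + 663.4 y = 44173.43
Solving the 2×2 system: x ≈ 25.5, y ≈ 69.6 km.
Check against P (with the unrounded x, y): √((x + 156.3)²+(y + 125.4)²) = 266.60 ≈ 266.60 km. ✓

25.5 km east, 69.6 km north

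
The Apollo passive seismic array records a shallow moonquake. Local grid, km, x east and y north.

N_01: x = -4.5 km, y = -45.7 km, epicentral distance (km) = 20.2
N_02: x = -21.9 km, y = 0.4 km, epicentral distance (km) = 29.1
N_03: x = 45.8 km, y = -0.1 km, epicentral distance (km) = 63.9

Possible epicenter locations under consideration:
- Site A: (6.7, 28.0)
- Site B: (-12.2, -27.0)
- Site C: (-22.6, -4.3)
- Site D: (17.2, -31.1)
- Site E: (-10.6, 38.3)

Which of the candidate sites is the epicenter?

For each candidate, compare |candidate − station| to the reported distance:
Site A: residuals N_01 54.3, N_02 10.6, N_03 15.8 → max 54.3 km
Site B: residuals N_01 0.0, N_02 0.0, N_03 0.0 → max 0.0 km
Site C: residuals N_01 25.0, N_02 24.3, N_03 4.6 → max 25.0 km
Site D: residuals N_01 6.0, N_02 21.1, N_03 21.7 → max 21.7 km
Site E: residuals N_01 64.0, N_02 10.4, N_03 4.3 → max 64.0 km
Only Site B has all residuals ≈ 0.

Site B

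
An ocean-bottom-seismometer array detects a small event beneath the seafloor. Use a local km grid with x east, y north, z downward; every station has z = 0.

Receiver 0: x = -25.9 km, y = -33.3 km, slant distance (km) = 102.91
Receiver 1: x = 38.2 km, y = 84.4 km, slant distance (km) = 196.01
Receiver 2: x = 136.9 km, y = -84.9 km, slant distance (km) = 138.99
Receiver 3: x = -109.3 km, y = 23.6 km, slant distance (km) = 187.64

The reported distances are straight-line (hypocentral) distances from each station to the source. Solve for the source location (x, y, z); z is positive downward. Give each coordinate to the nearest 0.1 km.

x ≈ 16.3 km, y ≈ -98.2 km, depth ≈ 67.8 km

Each station gives a sphere (x−x_i)² + (y−y_i)² + z² = d_i² (stations at z=0).
Subtracting the Receiver 0 sphere from Receiver 1 and Receiver 2: z² cancels, leaving linear equations in x and y:
128.2 x + 235.4 y = -21026.55
325.6 x − 103.2 y = 15442.17
Solving: x ≈ 16.302, y ≈ -98.201 km (keep extra digits for the depth step; rounded: 16.3, -98.2).
Then from the Receiver 0 sphere: z² = 102.91² − (x + 25.9)² − (y + 33.3)² with x = 16.302, y = -98.201, so z ≈ 67.804 ≈ 67.8 km.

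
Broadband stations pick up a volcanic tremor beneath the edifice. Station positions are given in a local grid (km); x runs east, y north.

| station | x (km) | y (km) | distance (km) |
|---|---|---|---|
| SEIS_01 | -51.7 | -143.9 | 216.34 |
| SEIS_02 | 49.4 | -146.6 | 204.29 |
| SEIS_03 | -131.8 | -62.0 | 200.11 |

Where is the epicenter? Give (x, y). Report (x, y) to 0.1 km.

29.3 km east, 56.7 km north

Circle about each station: (x + 51.7)² + (y + 143.9)² = 216.34²; (x − 49.4)² + (y + 146.6)² = 204.29²; (x + 131.8)² + (y + 62.0)² = 200.11².
Subtracting the SEIS_01 equation from the SEIS_02 and SEIS_03 equations removes the quadratic terms:
202.2 x − 5.4 y = 5620.41
-160.2 x + 163.8 y = 4594.12
Solving the 2×2 system: x ≈ 29.3, y ≈ 56.7 km.
Check against SEIS_01 (with the unrounded x, y): √((x + 51.7)²+(y + 143.9)²) = 216.35 ≈ 216.34 km. ✓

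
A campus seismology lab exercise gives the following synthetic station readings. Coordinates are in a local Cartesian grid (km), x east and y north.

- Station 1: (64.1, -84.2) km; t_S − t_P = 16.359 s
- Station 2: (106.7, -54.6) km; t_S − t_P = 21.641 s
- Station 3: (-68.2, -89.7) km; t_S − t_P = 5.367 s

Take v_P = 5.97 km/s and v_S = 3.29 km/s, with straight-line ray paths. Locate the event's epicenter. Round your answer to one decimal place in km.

-51.9 km east, -53.9 km north

Distance from S−P lag: d = Δt · v_P v_S / (v_P − v_S) = Δt · (5.97·3.29)/(5.97−3.29) ≈ 7.3288·Δt.
So d_Station 1 = 119.89, d_Station 2 = 158.60, d_Station 3 = 39.33 km.
Circle about each station: (x − 64.1)² + (y + 84.2)² = 119.89²; (x − 106.7)² + (y + 54.6)² = 158.60²; (x + 68.2)² + (y + 89.7)² = 39.33².
Subtracting the Station 1 equation from the Station 2 and Station 3 equations removes the quadratic terms:
85.2 x + 59.2 y = -7612.75
-264.6 x − 11.0 y = 14325.64
Solving the 2×2 system: x ≈ -51.9, y ≈ -53.9 km.
Check against Station 1 (with the unrounded x, y): √((x − 64.1)²+(y + 84.2)²) = 119.89 ≈ 119.89 km. ✓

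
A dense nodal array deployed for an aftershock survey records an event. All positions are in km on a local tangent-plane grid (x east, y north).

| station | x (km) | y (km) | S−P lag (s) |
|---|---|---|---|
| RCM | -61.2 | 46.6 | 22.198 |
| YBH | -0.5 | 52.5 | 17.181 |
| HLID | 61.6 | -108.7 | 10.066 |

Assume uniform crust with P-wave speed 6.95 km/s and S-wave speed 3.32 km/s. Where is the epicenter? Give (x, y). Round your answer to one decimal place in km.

Distance from S−P lag: d = Δt · v_P v_S / (v_P − v_S) = Δt · (6.95·3.32)/(6.95−3.32) ≈ 6.3565·Δt.
So d_RCM = 141.10, d_YBH = 109.21, d_HLID = 63.98 km.
Circle about each station: (x + 61.2)² + (y − 46.6)² = 141.10²; (x + 0.5)² + (y − 52.5)² = 109.21²; (x − 61.6)² + (y + 108.7)² = 63.98².
Subtracting pairs of circle equations eliminates x²+y² and gives linear equations (the radical axes):
121.4 x + 11.8 y = 4821.89
245.6 x − 310.6 y = 25509.02
Solving the 2×2 system: x ≈ 44.3, y ≈ -47.1 km.

(44.3, -47.1)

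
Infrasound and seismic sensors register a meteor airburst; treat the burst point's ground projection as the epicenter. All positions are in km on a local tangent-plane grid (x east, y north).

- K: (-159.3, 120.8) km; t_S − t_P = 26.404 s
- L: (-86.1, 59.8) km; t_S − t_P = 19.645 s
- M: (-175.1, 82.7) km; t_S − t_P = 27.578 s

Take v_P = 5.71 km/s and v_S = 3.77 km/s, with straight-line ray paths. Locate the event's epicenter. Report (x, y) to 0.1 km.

Distance from S−P lag: d = Δt · v_P v_S / (v_P − v_S) = Δt · (5.71·3.77)/(5.71−3.77) ≈ 11.0962·Δt.
So d_K = 292.99, d_L = 217.99, d_M = 306.01 km.
Circle about each station: (x + 159.3)² + (y − 120.8)² = 292.99²; (x + 86.1)² + (y − 59.8)² = 217.99²; (x + 175.1)² + (y − 82.7)² = 306.01².
Subtracting the K equation from the L and M equations removes the quadratic terms:
146.4 x − 122.0 y = 9343.62
-31.6 x − 76.2 y = -10268.81
Solving the 2×2 system: x ≈ 130.9, y ≈ 80.5 km.

x ≈ 130.9 km, y ≈ 80.5 km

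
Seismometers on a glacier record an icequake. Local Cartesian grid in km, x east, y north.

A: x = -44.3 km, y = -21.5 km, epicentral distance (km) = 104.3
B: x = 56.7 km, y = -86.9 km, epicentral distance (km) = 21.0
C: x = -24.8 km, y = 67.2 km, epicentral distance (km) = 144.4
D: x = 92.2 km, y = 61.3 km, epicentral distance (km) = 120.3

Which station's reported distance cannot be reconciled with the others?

B

Solve using three stations at a time. Using A, C, D (subtract circle equations pairwise → linear system) gives (x, y) ≈ (55.0, -53.1).
Distances from that point to each station vs reported:
  A: calculated 104.2 vs reported 104.3 → residual 0.1 km
  B: calculated 33.9 vs reported 21.0 → residual 12.9 km
  C: calculated 144.4 vs reported 144.4 → residual 0.0 km
  D: calculated 120.2 vs reported 120.3 → residual 0.1 km
A, C, D are mutually consistent (residuals ≈ 0); B is off by 12.9 km.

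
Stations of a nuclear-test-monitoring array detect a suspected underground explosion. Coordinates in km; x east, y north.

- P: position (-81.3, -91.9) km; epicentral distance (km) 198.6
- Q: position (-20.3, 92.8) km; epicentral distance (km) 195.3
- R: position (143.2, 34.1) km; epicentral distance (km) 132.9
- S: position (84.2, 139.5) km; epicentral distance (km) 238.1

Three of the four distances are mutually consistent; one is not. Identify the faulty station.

Solve using three stations at a time. Using P, R, S (subtract circle equations pairwise → linear system) gives (x, y) ≈ (117.3, -96.3).
Distances from that point to each station vs reported:
  P: calculated 198.7 vs reported 198.6 → residual 0.1 km
  Q: calculated 233.9 vs reported 195.3 → residual 38.6 km
  R: calculated 133.0 vs reported 132.9 → residual 0.1 km
  S: calculated 238.1 vs reported 238.1 → residual 0.0 km
P, R, S are mutually consistent (residuals ≈ 0); Q is off by 38.6 km.

Q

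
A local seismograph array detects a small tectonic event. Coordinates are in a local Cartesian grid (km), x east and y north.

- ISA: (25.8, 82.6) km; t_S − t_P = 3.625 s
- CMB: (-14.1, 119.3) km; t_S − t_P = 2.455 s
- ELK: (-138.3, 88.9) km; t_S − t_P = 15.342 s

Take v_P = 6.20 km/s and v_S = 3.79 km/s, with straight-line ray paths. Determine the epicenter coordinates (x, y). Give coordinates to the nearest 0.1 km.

Distance from S−P lag: d = Δt · v_P v_S / (v_P − v_S) = Δt · (6.20·3.79)/(6.20−3.79) ≈ 9.7502·Δt.
So d_ISA = 35.34, d_CMB = 23.94, d_ELK = 149.59 km.
Circle about each station: (x − 25.8)² + (y − 82.6)² = 35.34²; (x + 14.1)² + (y − 119.3)² = 23.94²; (x + 138.3)² + (y − 88.9)² = 149.59².
Subtracting pairs of circle equations eliminates x²+y² and gives linear equations (the radical axes):
-79.8 x + 73.4 y = 7618.69
-328.2 x + 12.6 y = -1586.55
Solving the 2×2 system: x ≈ 9.2, y ≈ 113.8 km.

9.2 km east, 113.8 km north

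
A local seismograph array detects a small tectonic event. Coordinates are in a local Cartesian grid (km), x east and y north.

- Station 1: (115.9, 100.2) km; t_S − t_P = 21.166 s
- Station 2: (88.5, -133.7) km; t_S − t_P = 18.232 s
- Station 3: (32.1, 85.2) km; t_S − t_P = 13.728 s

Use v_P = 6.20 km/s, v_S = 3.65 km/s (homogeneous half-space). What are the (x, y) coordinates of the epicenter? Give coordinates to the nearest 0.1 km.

-27.6 km east, -21.0 km north

Distance from S−P lag: d = Δt · v_P v_S / (v_P − v_S) = Δt · (6.20·3.65)/(6.20−3.65) ≈ 8.8745·Δt.
So d_Station 1 = 187.84, d_Station 2 = 161.80, d_Station 3 = 121.83 km.
Circle about each station: (x − 115.9)² + (y − 100.2)² = 187.84²; (x − 88.5)² + (y + 133.7)² = 161.80²; (x − 32.1)² + (y − 85.2)² = 121.83².
Subtracting the Station 1 equation from the Station 2 and Station 3 equations removes the quadratic terms:
-54.8 x − 467.8 y = 11339.72
-167.6 x − 30.0 y = 5257.92
Solving the 2×2 system: x ≈ -27.6, y ≈ -21.0 km.
Check against Station 1 (with the unrounded x, y): √((x − 115.9)²+(y − 100.2)²) = 187.85 ≈ 187.84 km. ✓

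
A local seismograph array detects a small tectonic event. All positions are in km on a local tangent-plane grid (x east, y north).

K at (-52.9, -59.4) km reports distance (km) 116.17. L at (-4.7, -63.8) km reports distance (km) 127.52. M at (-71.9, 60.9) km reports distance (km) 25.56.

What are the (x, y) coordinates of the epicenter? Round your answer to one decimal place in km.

Circle about each station: (x + 52.9)² + (y + 59.4)² = 116.17²; (x + 4.7)² + (y + 63.8)² = 127.52²; (x + 71.9)² + (y − 60.9)² = 25.56².
Subtracting the K equation from the L and M equations removes the quadratic terms:
96.4 x − 8.8 y = -5000.12
-38.0 x + 240.6 y = 15393.81
Solving the 2×2 system: x ≈ -46.7, y ≈ 56.6 km.

-46.7 km east, 56.6 km north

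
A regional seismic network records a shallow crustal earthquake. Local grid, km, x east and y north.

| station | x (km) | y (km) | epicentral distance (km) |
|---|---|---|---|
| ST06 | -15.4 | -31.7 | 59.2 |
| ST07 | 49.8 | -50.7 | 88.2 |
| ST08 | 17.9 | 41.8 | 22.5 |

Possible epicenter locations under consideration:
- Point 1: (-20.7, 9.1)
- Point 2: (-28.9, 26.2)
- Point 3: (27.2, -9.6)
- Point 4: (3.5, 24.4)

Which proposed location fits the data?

Point 4

For each candidate, compare |candidate − station| to the reported distance:
Point 1: residuals ST06 18.1, ST07 4.2, ST08 28.1 → max 28.1 km
Point 2: residuals ST06 0.3, ST07 21.8, ST08 26.8 → max 26.8 km
Point 3: residuals ST06 11.2, ST07 41.3, ST08 29.7 → max 41.3 km
Point 4: residuals ST06 0.0, ST07 0.0, ST08 0.1 → max 0.1 km
Only Point 4 has all residuals ≈ 0.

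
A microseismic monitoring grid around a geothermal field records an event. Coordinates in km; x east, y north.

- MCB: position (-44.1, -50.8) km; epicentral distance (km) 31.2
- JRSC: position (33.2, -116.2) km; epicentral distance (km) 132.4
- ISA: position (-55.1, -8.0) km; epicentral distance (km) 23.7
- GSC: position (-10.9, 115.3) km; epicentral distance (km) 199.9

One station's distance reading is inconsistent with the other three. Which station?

GSC

Solve using three stations at a time. Using MCB, JRSC, ISA (subtract circle equations pairwise → linear system) gives (x, y) ≈ (-66.3, -28.9).
Distances from that point to each station vs reported:
  MCB: calculated 31.2 vs reported 31.2 → residual 0.0 km
  JRSC: calculated 132.4 vs reported 132.4 → residual 0.0 km
  ISA: calculated 23.7 vs reported 23.7 → residual 0.0 km
  GSC: calculated 154.5 vs reported 199.9 → residual 45.4 km
MCB, JRSC, ISA are mutually consistent (residuals ≈ 0); GSC is off by 45.4 km.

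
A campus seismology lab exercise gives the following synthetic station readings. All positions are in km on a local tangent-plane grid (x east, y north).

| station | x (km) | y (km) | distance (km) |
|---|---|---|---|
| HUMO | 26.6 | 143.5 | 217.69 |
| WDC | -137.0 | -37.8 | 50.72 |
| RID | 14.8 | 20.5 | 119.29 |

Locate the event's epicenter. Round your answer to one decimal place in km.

x ≈ -86.5 km, y ≈ -42.5 km

Circle about each station: (x − 26.6)² + (y − 143.5)² = 217.69²; (x + 137.0)² + (y + 37.8)² = 50.72²; (x − 14.8)² + (y − 20.5)² = 119.29².
Subtracting the HUMO equation from the WDC and RID equations removes the quadratic terms:
-327.2 x − 362.6 y = 43714.45
-23.6 x − 246.0 y = 12498.31
Solving the 2×2 system: x ≈ -86.5, y ≈ -42.5 km.
Check against HUMO (with the unrounded x, y): √((x − 26.6)²+(y − 143.5)²) = 217.69 ≈ 217.69 km. ✓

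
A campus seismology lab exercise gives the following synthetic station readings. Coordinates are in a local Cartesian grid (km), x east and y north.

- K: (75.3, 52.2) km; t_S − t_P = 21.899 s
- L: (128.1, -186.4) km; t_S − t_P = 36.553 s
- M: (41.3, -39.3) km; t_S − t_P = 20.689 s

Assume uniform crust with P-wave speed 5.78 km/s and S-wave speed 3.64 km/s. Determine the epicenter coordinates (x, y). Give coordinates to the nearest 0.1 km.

Distance from S−P lag: d = Δt · v_P v_S / (v_P − v_S) = Δt · (5.78·3.64)/(5.78−3.64) ≈ 9.8314·Δt.
So d_K = 215.30, d_L = 359.37, d_M = 203.40 km.
Circle about each station: (x − 75.3)² + (y − 52.2)² = 215.30²; (x − 128.1)² + (y + 186.4)² = 359.37²; (x − 41.3)² + (y + 39.3)² = 203.40².
Subtracting the K equation from the L and M equations removes the quadratic terms:
105.6 x − 477.2 y = -40033.07
-68.0 x − 183.0 y = -162.22
Solving the 2×2 system: x ≈ -140.0, y ≈ 52.9 km.
Check against K (with the unrounded x, y): √((x − 75.3)²+(y − 52.2)²) = 215.31 ≈ 215.30 km. ✓

(-140.0, 52.9)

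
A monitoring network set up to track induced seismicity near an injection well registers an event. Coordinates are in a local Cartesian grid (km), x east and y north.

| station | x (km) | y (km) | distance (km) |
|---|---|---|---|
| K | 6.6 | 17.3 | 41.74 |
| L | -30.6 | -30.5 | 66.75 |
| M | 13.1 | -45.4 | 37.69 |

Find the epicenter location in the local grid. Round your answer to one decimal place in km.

Circle about each station: (x − 6.6)² + (y − 17.3)² = 41.74²; (x + 30.6)² + (y + 30.5)² = 66.75²; (x − 13.1)² + (y + 45.4)² = 37.69².
Subtracting the K equation from the L and M equations removes the quadratic terms:
-74.4 x − 95.6 y = -1189.57
13.0 x − 125.4 y = 2211.61
Solving the 2×2 system: x ≈ 34.1, y ≈ -14.1 km.

(34.1, -14.1)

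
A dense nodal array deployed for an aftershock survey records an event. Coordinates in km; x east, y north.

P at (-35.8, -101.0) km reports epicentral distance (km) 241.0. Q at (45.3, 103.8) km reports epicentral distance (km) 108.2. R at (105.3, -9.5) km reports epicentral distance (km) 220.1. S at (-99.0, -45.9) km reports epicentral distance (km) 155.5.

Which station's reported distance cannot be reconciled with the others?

S

Solve using three stations at a time. Using P, Q, R (subtract circle equations pairwise → linear system) gives (x, y) ≈ (-57.2, 139.1).
Distances from that point to each station vs reported:
  P: calculated 241.1 vs reported 241.0 → residual 0.1 km
  Q: calculated 108.4 vs reported 108.2 → residual 0.2 km
  R: calculated 220.2 vs reported 220.1 → residual 0.1 km
  S: calculated 189.7 vs reported 155.5 → residual 34.2 km
P, Q, R are mutually consistent (residuals ≈ 0); S is off by 34.2 km.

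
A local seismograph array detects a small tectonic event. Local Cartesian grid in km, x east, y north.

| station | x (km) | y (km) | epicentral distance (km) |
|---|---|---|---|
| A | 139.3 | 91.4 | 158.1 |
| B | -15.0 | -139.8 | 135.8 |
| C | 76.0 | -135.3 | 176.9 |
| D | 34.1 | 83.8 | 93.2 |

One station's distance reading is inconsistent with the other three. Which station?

Solve using three stations at a time. Using A, B, D (subtract circle equations pairwise → linear system) gives (x, y) ≈ (16.1, -7.6).
Distances from that point to each station vs reported:
  A: calculated 158.1 vs reported 158.1 → residual 0.0 km
  B: calculated 135.8 vs reported 135.8 → residual 0.0 km
  C: calculated 141.1 vs reported 176.9 → residual 35.8 km
  D: calculated 93.2 vs reported 93.2 → residual 0.0 km
A, B, D are mutually consistent (residuals ≈ 0); C is off by 35.8 km.

C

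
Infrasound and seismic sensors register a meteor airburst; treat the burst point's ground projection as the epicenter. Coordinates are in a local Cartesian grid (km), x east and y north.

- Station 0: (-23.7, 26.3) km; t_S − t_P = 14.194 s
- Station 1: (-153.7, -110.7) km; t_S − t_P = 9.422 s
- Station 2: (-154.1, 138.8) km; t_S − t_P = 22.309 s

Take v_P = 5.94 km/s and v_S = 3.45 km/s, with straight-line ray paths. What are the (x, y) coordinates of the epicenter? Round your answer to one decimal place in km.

Distance from S−P lag: d = Δt · v_P v_S / (v_P − v_S) = Δt · (5.94·3.45)/(5.94−3.45) ≈ 8.2301·Δt.
So d_Station 0 = 116.82, d_Station 1 = 77.54, d_Station 2 = 183.61 km.
Circle about each station: (x + 23.7)² + (y − 26.3)² = 116.82²; (x + 153.7)² + (y + 110.7)² = 77.54²; (x + 154.1)² + (y − 138.8)² = 183.61².
Subtracting pairs of circle equations eliminates x²+y² and gives linear equations (the radical axes):
-260.0 x − 274.0 y = 42259.26
-260.8 x + 225.0 y = 21693.15
Solving the 2×2 system: x ≈ -118.9, y ≈ -41.4 km.

-118.9 km east, -41.4 km north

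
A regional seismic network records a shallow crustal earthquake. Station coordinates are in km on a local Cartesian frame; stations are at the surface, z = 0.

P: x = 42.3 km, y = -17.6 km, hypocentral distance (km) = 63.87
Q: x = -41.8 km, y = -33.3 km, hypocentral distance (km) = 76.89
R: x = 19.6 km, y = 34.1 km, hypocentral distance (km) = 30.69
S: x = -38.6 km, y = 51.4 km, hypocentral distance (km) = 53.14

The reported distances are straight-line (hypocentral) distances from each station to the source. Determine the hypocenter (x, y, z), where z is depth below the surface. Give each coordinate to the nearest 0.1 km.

x ≈ 1.6 km, y ≈ 25.7 km, depth ≈ 23.4 km

Each station gives a sphere (x−x_i)² + (y−y_i)² + z² = d_i² (stations at z=0).
Subtracting the P sphere from Q and R: z² cancels, leaving linear equations in x and y:
-168.2 x − 31.4 y = -1075.62
-45.4 x + 103.4 y = 2585.42
Solving: x ≈ 1.596, y ≈ 25.705 km (keep extra digits for the depth step; rounded: 1.6, 25.7).
Then from the P sphere: z² = 63.87² − (x − 42.3)² − (y + 17.6)² with x = 1.596, y = 25.705, so z ≈ 23.393 ≈ 23.4 km.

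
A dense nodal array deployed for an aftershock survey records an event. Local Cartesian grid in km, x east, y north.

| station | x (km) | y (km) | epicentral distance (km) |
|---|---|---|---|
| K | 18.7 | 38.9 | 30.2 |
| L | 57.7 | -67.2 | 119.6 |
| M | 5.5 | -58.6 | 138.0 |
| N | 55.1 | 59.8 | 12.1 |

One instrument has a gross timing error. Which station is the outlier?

M

Solve using three stations at a time. Using K, L, N (subtract circle equations pairwise → linear system) gives (x, y) ≈ (46.0, 51.8).
Distances from that point to each station vs reported:
  K: calculated 30.2 vs reported 30.2 → residual 0.0 km
  L: calculated 119.6 vs reported 119.6 → residual 0.0 km
  M: calculated 117.6 vs reported 138.0 → residual 20.4 km
  N: calculated 12.1 vs reported 12.1 → residual 0.0 km
K, L, N are mutually consistent (residuals ≈ 0); M is off by 20.4 km.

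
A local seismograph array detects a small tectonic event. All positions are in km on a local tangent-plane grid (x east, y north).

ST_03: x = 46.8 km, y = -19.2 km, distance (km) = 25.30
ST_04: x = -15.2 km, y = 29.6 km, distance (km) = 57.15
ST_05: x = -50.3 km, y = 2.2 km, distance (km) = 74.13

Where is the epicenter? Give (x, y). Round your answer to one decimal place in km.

Circle about each station: (x − 46.8)² + (y + 19.2)² = 25.30²; (x + 15.2)² + (y − 29.6)² = 57.15²; (x + 50.3)² + (y − 2.2)² = 74.13².
Subtracting the ST_03 equation from the ST_04 and ST_05 equations removes the quadratic terms:
-124.0 x + 97.6 y = -4077.71
-194.2 x + 42.8 y = -4879.12
Solving the 2×2 system: x ≈ 22.1, y ≈ -13.7 km.

22.1 km east, -13.7 km north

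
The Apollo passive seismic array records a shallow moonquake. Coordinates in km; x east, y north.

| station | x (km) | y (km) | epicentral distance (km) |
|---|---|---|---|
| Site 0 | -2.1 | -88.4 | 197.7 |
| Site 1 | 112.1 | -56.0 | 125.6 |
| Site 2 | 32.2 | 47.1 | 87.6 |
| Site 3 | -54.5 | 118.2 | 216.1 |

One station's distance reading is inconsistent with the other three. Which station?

Solve using three stations at a time. Using Site 0, Site 1, Site 2 (subtract circle equations pairwise → linear system) gives (x, y) ≈ (116.9, 69.5).
Distances from that point to each station vs reported:
  Site 0: calculated 197.7 vs reported 197.7 → residual 0.0 km
  Site 1: calculated 125.6 vs reported 125.6 → residual 0.0 km
  Site 2: calculated 87.6 vs reported 87.6 → residual 0.0 km
  Site 3: calculated 178.1 vs reported 216.1 → residual 38.0 km
Site 0, Site 1, Site 2 are mutually consistent (residuals ≈ 0); Site 3 is off by 38.0 km.

Site 3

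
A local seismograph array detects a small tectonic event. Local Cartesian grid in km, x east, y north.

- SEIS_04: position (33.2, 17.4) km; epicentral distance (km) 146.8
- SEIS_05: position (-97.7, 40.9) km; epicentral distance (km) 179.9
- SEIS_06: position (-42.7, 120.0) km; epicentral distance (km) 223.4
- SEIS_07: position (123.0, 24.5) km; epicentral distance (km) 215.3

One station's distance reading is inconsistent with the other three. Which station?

SEIS_05

Solve using three stations at a time. Using SEIS_04, SEIS_06, SEIS_07 (subtract circle equations pairwise → linear system) gives (x, y) ≈ (-50.2, -103.1).
Distances from that point to each station vs reported:
  SEIS_04: calculated 146.6 vs reported 146.8 → residual 0.2 km
  SEIS_05: calculated 151.6 vs reported 179.9 → residual 28.3 km
  SEIS_06: calculated 223.2 vs reported 223.4 → residual 0.2 km
  SEIS_07: calculated 215.1 vs reported 215.3 → residual 0.2 km
SEIS_04, SEIS_06, SEIS_07 are mutually consistent (residuals ≈ 0); SEIS_05 is off by 28.3 km.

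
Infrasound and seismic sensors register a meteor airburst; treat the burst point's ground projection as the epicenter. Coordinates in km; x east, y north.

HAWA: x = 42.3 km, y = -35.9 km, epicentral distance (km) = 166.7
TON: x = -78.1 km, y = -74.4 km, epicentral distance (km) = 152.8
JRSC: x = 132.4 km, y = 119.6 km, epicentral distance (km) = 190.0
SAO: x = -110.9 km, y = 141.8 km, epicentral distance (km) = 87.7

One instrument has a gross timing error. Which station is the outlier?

HAWA

Solve using three stations at a time. Using TON, JRSC, SAO (subtract circle equations pairwise → linear system) gives (x, y) ≈ (-52.6, 76.3).
Distances from that point to each station vs reported:
  HAWA: calculated 146.9 vs reported 166.7 → residual 19.8 km
  TON: calculated 152.8 vs reported 152.8 → residual 0.0 km
  JRSC: calculated 190.0 vs reported 190.0 → residual 0.0 km
  SAO: calculated 87.7 vs reported 87.7 → residual 0.0 km
TON, JRSC, SAO are mutually consistent (residuals ≈ 0); HAWA is off by 19.8 km.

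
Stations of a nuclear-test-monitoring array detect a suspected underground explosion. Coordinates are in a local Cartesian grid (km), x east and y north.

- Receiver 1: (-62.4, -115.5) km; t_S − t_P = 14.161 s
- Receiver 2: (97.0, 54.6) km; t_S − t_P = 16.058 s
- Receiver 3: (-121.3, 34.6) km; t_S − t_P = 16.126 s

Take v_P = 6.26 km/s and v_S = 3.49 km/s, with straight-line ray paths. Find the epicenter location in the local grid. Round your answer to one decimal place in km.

x ≈ -6.0 km, y ≈ -19.1 km

Distance from S−P lag: d = Δt · v_P v_S / (v_P − v_S) = Δt · (6.26·3.49)/(6.26−3.49) ≈ 7.8871·Δt.
So d_Receiver 1 = 111.69, d_Receiver 2 = 126.65, d_Receiver 3 = 127.19 km.
Circle about each station: (x + 62.4)² + (y + 115.5)² = 111.69²; (x − 97.0)² + (y − 54.6)² = 126.65²; (x + 121.3)² + (y − 34.6)² = 127.19².
Subtracting the Receiver 1 equation from the Receiver 2 and Receiver 3 equations removes the quadratic terms:
318.8 x + 340.2 y = -8409.42
-117.8 x + 300.2 y = -5025.80
Solving the 2×2 system: x ≈ -6.0, y ≈ -19.1 km.
Check against Receiver 1 (with the unrounded x, y): √((x + 62.4)²+(y + 115.5)²) = 111.69 ≈ 111.69 km. ✓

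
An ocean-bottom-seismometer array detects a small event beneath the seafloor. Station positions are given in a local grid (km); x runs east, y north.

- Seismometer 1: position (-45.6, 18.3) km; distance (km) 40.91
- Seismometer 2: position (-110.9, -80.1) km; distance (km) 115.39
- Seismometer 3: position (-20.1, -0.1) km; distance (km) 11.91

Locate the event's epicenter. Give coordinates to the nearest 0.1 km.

Circle about each station: (x + 45.6)² + (y − 18.3)² = 40.91²; (x + 110.9)² + (y + 80.1)² = 115.39²; (x + 20.1)² + (y + 0.1)² = 11.91².
Subtracting pairs of circle equations eliminates x²+y² and gives linear equations (the radical axes):
-130.6 x − 196.8 y = 4659.35
51.0 x − 36.8 y = -478.45
Solving the 2×2 system: x ≈ -17.9, y ≈ -11.8 km.

x ≈ -17.9 km, y ≈ -11.8 km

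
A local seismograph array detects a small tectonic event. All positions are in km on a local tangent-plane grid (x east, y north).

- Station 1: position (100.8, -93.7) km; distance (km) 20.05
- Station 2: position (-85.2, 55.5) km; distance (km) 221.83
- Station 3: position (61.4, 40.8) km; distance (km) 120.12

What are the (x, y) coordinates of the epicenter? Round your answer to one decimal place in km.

x ≈ 94.4 km, y ≈ -74.7 km

Circle about each station: (x − 100.8)² + (y + 93.7)² = 20.05²; (x + 85.2)² + (y − 55.5)² = 221.83²; (x − 61.4)² + (y − 40.8)² = 120.12².
Subtracting pairs of circle equations eliminates x²+y² and gives linear equations (the radical axes):
-372.0 x + 298.4 y = -57407.59
-78.8 x + 269.0 y = -27532.54
Solving the 2×2 system: x ≈ 94.4, y ≈ -74.7 km.
Check against Station 1 (with the unrounded x, y): √((x − 100.8)²+(y + 93.7)²) = 20.05 ≈ 20.05 km. ✓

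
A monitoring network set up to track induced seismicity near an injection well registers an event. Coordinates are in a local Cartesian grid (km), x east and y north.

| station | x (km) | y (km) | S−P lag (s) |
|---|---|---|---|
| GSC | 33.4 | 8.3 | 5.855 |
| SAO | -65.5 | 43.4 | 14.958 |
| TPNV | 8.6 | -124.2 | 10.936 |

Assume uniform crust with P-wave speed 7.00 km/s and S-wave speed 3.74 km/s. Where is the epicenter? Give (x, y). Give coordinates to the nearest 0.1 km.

Distance from S−P lag: d = Δt · v_P v_S / (v_P − v_S) = Δt · (7.00·3.74)/(7.00−3.74) ≈ 8.0307·Δt.
So d_GSC = 47.02, d_SAO = 120.12, d_TPNV = 87.82 km.
Circle about each station: (x − 33.4)² + (y − 8.3)² = 47.02²; (x + 65.5)² + (y − 43.4)² = 120.12²; (x − 8.6)² + (y + 124.2)² = 87.82².
Subtracting the GSC equation from the SAO and TPNV equations removes the quadratic terms:
-197.8 x + 70.2 y = -7228.57
-49.6 x − 265.0 y = 8813.68
Solving the 2×2 system: x ≈ 23.2, y ≈ -37.6 km.
Check against GSC (with the unrounded x, y): √((x − 33.4)²+(y − 8.3)²) = 47.02 ≈ 47.02 km. ✓

23.2 km east, -37.6 km north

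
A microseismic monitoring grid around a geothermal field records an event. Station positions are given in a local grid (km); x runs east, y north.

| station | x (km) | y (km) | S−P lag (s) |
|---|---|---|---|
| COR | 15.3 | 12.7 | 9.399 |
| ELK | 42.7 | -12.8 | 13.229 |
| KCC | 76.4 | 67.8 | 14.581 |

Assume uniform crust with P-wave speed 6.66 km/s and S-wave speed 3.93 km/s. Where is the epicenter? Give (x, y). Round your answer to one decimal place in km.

(-63.0, 57.3)

Distance from S−P lag: d = Δt · v_P v_S / (v_P − v_S) = Δt · (6.66·3.93)/(6.66−3.93) ≈ 9.5875·Δt.
So d_COR = 90.11, d_ELK = 126.83, d_KCC = 139.79 km.
Circle about each station: (x − 15.3)² + (y − 12.7)² = 90.11²; (x − 42.7)² + (y + 12.8)² = 126.83²; (x − 76.4)² + (y − 67.8)² = 139.79².
Subtracting the COR equation from the ELK and KCC equations removes the quadratic terms:
54.8 x − 51.0 y = -6374.29
122.2 x + 110.2 y = -1383.01
Solving the 2×2 system: x ≈ -63.0, y ≈ 57.3 km.
Check against COR (with the unrounded x, y): √((x − 15.3)²+(y − 12.7)²) = 90.10 ≈ 90.11 km. ✓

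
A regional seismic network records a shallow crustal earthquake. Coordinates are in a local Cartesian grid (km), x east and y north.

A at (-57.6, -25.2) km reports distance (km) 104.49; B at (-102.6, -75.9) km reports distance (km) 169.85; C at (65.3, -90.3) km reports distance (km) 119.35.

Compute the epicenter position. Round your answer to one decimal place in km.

Circle about each station: (x + 57.6)² + (y + 25.2)² = 104.49²; (x + 102.6)² + (y + 75.9)² = 169.85²; (x − 65.3)² + (y + 90.3)² = 119.35².
Subtracting pairs of circle equations eliminates x²+y² and gives linear equations (the radical axes):
-90.0 x − 101.4 y = -5596.09
245.8 x − 130.2 y = 5139.12
Solving the 2×2 system: x ≈ 34.1, y ≈ 24.9 km.
Check against A (with the unrounded x, y): √((x + 57.6)²+(y + 25.2)²) = 104.51 ≈ 104.49 km. ✓

34.1 km east, 24.9 km north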